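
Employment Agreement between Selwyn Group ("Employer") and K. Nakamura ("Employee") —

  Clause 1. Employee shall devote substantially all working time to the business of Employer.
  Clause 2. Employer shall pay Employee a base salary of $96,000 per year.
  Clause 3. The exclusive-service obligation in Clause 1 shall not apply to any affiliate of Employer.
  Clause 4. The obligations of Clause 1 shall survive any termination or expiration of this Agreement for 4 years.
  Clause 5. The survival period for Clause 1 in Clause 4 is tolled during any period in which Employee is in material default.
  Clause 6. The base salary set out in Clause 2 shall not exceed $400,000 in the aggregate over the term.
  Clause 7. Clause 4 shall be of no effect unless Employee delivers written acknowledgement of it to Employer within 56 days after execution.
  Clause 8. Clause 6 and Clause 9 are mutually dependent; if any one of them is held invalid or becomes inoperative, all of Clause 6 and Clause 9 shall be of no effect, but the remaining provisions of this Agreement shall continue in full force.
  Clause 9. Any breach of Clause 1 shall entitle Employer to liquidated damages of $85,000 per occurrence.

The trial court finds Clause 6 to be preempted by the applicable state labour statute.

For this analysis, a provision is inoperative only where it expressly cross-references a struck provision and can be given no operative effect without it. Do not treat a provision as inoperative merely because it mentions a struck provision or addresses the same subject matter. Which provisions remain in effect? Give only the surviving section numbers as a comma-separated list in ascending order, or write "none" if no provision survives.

Clause 6 is struck. Nothing else in the Agreement is defined by reference to Clause 6. Clause 8 declares Clause 6 and Clause 9 mutually dependent; since one of them has fallen, all of them are of no effect. That brings down Clause 9 as well. The remainder continues in force under Clause 8. Clause 1, Clause 2, Clause 3, Clause 4, Clause 5, Clause 7, and Clause 8 remain in effect.

1, 2, 3, 4, 5, 7, 8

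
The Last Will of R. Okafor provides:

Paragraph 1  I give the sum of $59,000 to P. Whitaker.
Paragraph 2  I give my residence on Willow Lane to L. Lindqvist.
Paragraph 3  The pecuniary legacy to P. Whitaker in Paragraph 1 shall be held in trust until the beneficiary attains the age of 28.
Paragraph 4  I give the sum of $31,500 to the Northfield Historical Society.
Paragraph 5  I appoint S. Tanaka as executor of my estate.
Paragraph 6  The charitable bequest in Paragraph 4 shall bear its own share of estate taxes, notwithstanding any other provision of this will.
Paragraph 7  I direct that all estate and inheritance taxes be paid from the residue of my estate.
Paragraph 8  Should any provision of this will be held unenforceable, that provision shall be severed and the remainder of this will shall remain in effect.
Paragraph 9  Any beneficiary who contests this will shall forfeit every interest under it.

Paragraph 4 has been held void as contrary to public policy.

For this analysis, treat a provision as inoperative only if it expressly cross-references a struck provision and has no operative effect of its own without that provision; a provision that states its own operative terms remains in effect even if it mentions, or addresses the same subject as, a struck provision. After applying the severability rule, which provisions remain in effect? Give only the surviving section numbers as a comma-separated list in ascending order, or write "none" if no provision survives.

1, 2, 3, 5, 7, 8, 9

Paragraph 4 is struck. The only function of Paragraph 6 is the tax charge on Paragraph 4, so it cannot stand once Paragraph 4 is removed. Paragraph 8 is a severability clause and preserves every provision that can still be given independent effect. Paragraph 1, Paragraph 2, Paragraph 3, Paragraph 5, Paragraph 7, Paragraph 8, and Paragraph 9 remain in effect.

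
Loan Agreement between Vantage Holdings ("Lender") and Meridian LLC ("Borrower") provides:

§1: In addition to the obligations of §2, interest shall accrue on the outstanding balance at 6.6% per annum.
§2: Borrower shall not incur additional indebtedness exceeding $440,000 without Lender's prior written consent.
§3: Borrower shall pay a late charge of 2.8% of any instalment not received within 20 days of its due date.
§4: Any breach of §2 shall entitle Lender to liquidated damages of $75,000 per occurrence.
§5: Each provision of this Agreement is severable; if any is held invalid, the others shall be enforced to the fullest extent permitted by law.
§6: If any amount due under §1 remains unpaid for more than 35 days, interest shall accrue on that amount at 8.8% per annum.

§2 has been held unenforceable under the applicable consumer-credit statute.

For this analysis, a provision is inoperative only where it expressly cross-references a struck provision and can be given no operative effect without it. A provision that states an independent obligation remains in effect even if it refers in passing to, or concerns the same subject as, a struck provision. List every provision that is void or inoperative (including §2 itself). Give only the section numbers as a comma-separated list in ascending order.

2, 4

§2 is struck. §4 has no operative effect of its own apart from §2 and is therefore inoperative. Although §1 refers to §2, its operative terms do not depend on §2, so it remains in effect. §5 is a severability clause and preserves every provision that can still be given independent effect. The provisions still in force are §1, §3, §5, and §6.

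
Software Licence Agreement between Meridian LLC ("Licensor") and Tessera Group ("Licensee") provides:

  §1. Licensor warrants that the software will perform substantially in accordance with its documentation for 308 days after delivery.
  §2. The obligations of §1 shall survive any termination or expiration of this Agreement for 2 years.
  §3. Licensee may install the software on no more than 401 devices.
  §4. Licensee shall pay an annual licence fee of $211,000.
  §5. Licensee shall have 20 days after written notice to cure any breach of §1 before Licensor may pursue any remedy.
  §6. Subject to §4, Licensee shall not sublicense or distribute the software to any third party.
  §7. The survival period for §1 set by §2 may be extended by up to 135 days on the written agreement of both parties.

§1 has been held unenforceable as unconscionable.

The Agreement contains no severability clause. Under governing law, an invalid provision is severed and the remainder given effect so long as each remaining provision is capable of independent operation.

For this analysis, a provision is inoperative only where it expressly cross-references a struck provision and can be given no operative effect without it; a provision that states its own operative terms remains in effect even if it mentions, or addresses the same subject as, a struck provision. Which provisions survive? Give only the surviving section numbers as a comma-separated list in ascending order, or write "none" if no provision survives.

§1 is struck. The only function of §2 is the survival period for §1, so it cannot stand once §1 is removed. §5 operates only by reference to §1, so it falls with §1. The whole of §7 is the extension of the survival period for §1, defined by reference to §2, so §7 cannot stand once §2 is removed. With no severability clause, the stated default rule severs what cannot stand and enforces each remaining provision that can operate on its own. That leaves §3, §4, and §6 in effect.

3, 4, 6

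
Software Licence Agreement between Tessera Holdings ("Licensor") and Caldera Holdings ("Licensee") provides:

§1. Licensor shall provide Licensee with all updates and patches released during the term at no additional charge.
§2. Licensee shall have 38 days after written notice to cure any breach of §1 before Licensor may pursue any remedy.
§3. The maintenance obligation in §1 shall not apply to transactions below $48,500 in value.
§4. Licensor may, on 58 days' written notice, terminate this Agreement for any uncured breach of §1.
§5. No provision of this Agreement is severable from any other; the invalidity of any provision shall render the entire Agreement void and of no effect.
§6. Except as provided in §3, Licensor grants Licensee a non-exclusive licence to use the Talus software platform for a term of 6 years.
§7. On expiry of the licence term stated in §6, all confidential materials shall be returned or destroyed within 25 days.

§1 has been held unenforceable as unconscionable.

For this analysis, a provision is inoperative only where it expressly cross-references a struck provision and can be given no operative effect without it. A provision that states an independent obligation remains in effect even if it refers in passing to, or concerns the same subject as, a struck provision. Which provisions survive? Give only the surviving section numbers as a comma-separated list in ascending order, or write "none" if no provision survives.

none

§1 is struck. The only function of §2 is the cure period for breach of §1, so it cannot stand once §1 is removed. The whole of §3 is the carve-out from the maintenance obligation, defined by reference to §1, so §3 cannot stand once §1 is removed. §4 has no operative effect of its own apart from §1 and is therefore inoperative. §5 provides that the Agreement is not severable, so the invalidity of any one provision voids the entire Agreement. No provision of the Agreement survives.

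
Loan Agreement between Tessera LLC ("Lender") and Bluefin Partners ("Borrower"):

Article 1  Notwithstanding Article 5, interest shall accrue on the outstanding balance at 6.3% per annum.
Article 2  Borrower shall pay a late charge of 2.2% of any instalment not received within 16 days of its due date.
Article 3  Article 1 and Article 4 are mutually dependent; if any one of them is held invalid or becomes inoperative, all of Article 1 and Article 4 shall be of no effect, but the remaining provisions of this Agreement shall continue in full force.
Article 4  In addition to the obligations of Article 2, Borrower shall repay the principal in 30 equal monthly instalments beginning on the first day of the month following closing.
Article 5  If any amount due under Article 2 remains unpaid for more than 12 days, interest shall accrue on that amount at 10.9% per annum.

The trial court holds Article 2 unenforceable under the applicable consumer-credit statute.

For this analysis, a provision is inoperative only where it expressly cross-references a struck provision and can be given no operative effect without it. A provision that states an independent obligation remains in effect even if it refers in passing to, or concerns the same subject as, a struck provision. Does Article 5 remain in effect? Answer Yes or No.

No

Article 2 is struck. The whole of Article 5 is the default interest on the late charge, defined by reference to Article 2, so Article 5 cannot stand once Article 2 is removed. Article 1 mentions Article 5 but its own obligation stands independently of Article 5, so Article 1 is not affected. Article 4 mentions Article 2 but its own obligation stands independently of Article 2, so Article 4 is not affected. Article 3 ties Article 1 and Article 4 together, but none of those is affected here; the remaining provisions continue in force under Article 3. Article 1, Article 3, and Article 4 remain in effect. Article 5 is among the inoperative provisions, so the answer is no.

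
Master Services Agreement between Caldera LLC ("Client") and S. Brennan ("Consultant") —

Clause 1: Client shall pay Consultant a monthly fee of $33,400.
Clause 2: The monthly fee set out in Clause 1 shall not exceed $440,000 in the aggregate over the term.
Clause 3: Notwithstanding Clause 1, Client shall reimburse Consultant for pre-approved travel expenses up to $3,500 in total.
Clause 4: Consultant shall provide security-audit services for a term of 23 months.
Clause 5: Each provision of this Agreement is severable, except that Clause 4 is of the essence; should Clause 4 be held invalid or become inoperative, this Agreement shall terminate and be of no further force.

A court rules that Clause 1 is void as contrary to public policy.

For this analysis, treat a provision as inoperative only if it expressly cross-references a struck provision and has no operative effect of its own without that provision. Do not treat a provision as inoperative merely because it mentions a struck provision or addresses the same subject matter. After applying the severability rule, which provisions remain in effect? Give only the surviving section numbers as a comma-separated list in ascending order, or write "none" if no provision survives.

3, 4, 5

Clause 1 is struck. Clause 2 does nothing except set the aggregate cap on the monthly fee by reference to Clause 1; with Clause 1 gone it has no independent effect and is inoperative. Although Clause 3 refers to Clause 1, its operative terms do not depend on Clause 1, so it remains in effect. Clause 5 makes Clause 4 an essential term, but Clause 4 is unaffected, so the severability proviso in Clause 5 preserves the remaining provisions. Clause 3, Clause 4, and Clause 5 remain in effect.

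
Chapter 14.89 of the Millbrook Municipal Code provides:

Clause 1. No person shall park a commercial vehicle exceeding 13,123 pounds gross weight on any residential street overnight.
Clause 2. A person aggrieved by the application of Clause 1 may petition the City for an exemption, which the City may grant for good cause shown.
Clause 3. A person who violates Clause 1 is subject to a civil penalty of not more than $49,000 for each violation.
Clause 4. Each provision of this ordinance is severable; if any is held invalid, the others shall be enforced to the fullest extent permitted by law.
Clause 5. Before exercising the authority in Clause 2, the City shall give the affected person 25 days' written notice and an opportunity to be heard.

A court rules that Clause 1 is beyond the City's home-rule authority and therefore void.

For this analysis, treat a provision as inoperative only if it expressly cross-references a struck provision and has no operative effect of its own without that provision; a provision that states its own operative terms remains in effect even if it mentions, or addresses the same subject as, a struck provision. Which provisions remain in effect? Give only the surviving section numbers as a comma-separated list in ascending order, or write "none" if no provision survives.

4

Clause 1 is struck. Clause 2 has no operative effect of its own apart from Clause 1 and is therefore inoperative. Clause 3 merely fixes the civil penalty for violating Clause 1; with Clause 1 gone it has nothing to operate on and falls away. Clause 5 operates only by reference to Clause 2, so it falls with Clause 2. Clause 4 is a severability clause and preserves every provision that can still be given independent effect. Only Clause 4 remains in effect.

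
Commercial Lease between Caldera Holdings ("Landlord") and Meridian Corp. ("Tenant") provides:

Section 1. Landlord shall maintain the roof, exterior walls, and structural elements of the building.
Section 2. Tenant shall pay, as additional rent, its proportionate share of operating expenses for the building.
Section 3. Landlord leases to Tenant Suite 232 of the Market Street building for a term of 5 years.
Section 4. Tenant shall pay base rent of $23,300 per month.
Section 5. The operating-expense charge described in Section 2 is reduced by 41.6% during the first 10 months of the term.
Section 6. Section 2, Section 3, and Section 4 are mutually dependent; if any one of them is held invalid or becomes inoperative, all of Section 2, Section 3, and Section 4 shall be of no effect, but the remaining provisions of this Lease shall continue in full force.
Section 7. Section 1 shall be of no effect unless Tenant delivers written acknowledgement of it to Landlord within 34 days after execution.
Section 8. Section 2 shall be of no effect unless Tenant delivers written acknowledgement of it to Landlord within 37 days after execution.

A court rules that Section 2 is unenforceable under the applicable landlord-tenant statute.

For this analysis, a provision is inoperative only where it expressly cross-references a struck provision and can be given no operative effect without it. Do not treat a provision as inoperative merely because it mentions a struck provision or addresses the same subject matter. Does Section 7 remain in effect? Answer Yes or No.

Section 2 is struck. Section 5 operates only by reference to Section 2, so it falls with Section 2. Section 8 merely fixes the acknowledgement condition for Section 2; with Section 2 gone it has nothing to operate on and falls away. Section 6 declares Section 2, Section 3, and Section 4 mutually dependent; since one of them has fallen, all of them are of no effect. That brings down Section 3 and Section 4 as well. The remainder continues in force under Section 6. Section 1, Section 6, and Section 7 remain in effect. Section 7 is among the surviving provisions, so the answer is yes.

Yes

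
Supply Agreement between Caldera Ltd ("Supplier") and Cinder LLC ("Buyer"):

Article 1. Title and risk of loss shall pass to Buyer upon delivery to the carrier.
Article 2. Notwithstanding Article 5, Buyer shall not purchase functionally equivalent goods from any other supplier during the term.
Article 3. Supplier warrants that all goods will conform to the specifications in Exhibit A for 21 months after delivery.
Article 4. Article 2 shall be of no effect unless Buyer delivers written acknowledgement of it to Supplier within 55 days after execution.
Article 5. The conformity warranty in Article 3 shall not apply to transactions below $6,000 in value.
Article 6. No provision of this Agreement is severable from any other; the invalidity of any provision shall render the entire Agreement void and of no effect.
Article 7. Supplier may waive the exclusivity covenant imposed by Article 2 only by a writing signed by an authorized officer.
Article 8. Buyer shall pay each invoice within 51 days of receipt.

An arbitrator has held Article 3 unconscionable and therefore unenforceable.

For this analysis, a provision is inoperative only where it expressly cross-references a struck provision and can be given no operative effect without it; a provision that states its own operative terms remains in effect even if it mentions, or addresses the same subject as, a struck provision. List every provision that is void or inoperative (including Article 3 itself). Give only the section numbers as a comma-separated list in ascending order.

Article 3 is struck. Article 5 has no operative effect of its own apart from Article 3 and is therefore inoperative. Article 6 provides that the Agreement is not severable, so the invalidity of any one provision voids the entire Agreement. No provision of the Agreement survives.

1, 2, 3, 4, 5, 6, 7, 8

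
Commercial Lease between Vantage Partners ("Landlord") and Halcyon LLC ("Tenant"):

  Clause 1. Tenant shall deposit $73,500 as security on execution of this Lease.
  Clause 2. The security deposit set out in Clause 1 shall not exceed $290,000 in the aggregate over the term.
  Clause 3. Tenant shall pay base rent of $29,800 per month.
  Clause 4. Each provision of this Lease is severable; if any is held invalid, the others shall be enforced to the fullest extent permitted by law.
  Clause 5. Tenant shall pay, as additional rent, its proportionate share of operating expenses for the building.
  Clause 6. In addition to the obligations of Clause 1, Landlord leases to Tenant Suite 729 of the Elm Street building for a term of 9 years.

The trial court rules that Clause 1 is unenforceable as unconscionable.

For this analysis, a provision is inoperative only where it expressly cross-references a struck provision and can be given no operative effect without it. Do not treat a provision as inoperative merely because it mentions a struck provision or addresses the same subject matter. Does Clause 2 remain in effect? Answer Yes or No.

Clause 1 is struck. The whole of Clause 2 is the aggregate cap on the security deposit, defined by reference to Clause 1, so Clause 2 cannot stand once Clause 1 is removed. Clause 6 mentions Clause 1 but its own obligation stands independently of Clause 1, so Clause 6 is not affected. Clause 4 is a severability clause and preserves every provision that can still be given independent effect. Clause 3, Clause 4, Clause 5, and Clause 6 remain in effect. Clause 2 is among the inoperative provisions, so the answer is no.

No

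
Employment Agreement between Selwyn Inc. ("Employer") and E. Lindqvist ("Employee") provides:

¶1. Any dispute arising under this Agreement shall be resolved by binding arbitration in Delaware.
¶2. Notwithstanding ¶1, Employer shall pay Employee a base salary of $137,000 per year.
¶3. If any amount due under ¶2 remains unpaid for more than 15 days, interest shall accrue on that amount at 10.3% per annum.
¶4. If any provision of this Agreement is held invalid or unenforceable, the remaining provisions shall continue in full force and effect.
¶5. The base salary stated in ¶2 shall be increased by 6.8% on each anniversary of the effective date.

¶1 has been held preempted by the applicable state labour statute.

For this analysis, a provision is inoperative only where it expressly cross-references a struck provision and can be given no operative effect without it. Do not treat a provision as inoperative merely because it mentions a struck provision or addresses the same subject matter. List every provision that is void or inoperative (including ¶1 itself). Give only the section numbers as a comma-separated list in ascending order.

1

¶1 is struck. Although ¶2 refers to ¶1, its operative terms do not depend on ¶1, so it remains in effect. No other provision's operative terms depend on ¶1. Under the severability clause in ¶4, the remaining provisions continue in force. ¶2, ¶3, ¶4, and ¶5 remain in effect.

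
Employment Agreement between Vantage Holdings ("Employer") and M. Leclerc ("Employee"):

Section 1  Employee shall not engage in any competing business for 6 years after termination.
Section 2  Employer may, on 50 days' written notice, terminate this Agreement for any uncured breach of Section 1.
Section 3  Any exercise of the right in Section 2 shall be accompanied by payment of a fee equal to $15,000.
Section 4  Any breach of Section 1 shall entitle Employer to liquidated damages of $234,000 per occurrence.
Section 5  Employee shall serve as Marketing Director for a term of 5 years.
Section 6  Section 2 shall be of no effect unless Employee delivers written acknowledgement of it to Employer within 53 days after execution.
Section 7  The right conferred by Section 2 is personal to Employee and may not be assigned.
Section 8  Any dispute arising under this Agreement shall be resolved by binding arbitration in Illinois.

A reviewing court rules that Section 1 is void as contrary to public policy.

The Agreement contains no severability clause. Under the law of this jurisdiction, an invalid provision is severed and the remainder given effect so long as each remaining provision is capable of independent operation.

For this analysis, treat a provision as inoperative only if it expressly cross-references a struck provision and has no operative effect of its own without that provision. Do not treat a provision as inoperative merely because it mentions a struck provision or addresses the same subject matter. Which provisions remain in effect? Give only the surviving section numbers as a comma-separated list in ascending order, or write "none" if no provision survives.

Section 1 is struck. Section 2 merely fixes the termination right for breach of Section 1; with Section 1 gone it has nothing to operate on and falls away. Section 4 has no operative effect of its own apart from Section 1 and is therefore inoperative. Section 3 has no operative effect of its own apart from Section 2 and is therefore inoperative. Section 6 has no operative effect of its own apart from Section 2 and is therefore inoperative. Section 7 operates only by reference to Section 2, so it falls with Section 2. With no severability clause, the stated default rule severs what cannot stand and enforces each remaining provision that can operate on its own. Section 5 and Section 8 remain in effect.

5, 8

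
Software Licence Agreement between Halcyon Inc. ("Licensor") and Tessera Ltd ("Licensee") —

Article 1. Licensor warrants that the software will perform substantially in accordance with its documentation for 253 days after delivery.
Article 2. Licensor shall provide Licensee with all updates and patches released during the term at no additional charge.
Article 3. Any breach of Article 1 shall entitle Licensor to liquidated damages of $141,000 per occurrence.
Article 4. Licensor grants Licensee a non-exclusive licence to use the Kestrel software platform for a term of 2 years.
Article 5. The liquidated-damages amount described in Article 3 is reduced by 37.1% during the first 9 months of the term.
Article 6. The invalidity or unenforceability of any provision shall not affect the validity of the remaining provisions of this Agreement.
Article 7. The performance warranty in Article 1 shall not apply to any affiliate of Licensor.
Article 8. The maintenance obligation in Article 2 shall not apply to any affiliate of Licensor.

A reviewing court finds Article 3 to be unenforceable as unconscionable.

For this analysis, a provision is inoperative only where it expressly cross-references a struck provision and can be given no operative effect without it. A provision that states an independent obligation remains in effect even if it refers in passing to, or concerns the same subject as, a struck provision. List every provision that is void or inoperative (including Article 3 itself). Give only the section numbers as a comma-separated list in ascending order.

3, 5

Article 3 is struck. Article 5 does nothing except set the introductory reduction to the liquidated-damages amount by reference to Article 3; with Article 3 gone it has no independent effect and is inoperative. Article 6 is a severability clause and preserves every provision that can still be given independent effect. That leaves Article 1, Article 2, Article 4, Article 6, Article 7, and Article 8 in effect.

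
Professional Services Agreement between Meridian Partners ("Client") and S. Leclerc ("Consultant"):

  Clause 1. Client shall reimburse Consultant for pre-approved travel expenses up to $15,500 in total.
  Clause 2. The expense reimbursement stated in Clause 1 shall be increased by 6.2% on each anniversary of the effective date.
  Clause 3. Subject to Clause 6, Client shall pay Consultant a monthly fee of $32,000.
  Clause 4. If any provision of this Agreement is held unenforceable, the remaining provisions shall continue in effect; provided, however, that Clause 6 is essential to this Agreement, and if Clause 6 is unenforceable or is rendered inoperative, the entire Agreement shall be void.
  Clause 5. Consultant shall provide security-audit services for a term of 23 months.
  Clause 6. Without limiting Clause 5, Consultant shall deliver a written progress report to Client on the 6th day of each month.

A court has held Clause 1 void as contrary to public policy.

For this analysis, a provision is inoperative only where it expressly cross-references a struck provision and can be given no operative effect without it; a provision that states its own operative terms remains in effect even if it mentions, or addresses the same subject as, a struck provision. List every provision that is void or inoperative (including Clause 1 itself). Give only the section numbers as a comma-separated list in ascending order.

Clause 1 is struck. Clause 2 has no operative effect of its own apart from Clause 1 and is therefore inoperative. Clause 4 makes Clause 6 an essential term, but Clause 6 is unaffected, so the severability proviso in Clause 4 preserves the remaining provisions. The provisions still in force are Clause 3, Clause 4, Clause 5, and Clause 6.

1, 2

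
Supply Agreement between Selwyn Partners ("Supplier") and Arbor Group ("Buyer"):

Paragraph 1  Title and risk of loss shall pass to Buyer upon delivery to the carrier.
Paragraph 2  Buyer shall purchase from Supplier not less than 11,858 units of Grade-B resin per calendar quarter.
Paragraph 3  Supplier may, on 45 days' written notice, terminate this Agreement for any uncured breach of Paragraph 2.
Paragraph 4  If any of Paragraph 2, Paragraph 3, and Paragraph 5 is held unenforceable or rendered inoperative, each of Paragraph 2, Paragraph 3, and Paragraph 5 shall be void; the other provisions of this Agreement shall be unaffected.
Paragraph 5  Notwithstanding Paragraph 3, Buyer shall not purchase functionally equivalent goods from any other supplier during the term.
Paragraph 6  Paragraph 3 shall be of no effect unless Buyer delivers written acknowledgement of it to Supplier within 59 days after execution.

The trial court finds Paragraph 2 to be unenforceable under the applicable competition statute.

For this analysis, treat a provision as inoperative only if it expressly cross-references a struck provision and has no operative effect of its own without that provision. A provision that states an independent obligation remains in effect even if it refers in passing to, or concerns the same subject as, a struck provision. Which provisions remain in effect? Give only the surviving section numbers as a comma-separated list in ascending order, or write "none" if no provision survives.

Paragraph 2 is struck. Paragraph 3 operates only by reference to Paragraph 2, so it falls with Paragraph 2. The only function of Paragraph 6 is the acknowledgement condition for Paragraph 3, so it cannot stand once Paragraph 3 is removed. Paragraph 4 declares Paragraph 2, Paragraph 3, and Paragraph 5 mutually dependent; since one of them has fallen, all of them are of no effect. That brings down Paragraph 5 as well. The remainder continues in force under Paragraph 4. That leaves Paragraph 1 and Paragraph 4 in effect.

1, 4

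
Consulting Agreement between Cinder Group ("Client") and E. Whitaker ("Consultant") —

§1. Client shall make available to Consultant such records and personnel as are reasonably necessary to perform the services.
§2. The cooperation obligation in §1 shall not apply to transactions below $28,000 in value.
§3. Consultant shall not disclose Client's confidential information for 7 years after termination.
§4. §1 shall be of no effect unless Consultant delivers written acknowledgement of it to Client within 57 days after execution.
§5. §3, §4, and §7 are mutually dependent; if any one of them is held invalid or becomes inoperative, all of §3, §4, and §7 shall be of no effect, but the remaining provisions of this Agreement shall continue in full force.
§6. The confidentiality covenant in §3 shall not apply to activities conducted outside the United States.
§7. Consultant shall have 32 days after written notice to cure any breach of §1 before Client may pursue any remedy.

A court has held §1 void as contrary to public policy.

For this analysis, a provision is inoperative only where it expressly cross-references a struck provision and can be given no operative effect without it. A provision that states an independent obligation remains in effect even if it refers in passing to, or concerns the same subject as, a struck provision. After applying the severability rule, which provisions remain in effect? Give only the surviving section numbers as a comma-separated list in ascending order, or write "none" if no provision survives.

§1 is struck. §2 does nothing except set the carve-out from the cooperation obligation by reference to §1; with §1 gone it has no independent effect and is inoperative. §4 has no operative effect of its own apart from §1 and is therefore inoperative. §7 merely fixes the cure period for breach of §1; with §1 gone it has nothing to operate on and falls away. §5 declares §3, §4, and §7 mutually dependent; since one of them has fallen, all of them are of no effect. That brings down §3 as well. §6 in turn depends solely on a provision now struck and likewise falls. The remainder continues in force under §5. Only §5 remains in effect.

5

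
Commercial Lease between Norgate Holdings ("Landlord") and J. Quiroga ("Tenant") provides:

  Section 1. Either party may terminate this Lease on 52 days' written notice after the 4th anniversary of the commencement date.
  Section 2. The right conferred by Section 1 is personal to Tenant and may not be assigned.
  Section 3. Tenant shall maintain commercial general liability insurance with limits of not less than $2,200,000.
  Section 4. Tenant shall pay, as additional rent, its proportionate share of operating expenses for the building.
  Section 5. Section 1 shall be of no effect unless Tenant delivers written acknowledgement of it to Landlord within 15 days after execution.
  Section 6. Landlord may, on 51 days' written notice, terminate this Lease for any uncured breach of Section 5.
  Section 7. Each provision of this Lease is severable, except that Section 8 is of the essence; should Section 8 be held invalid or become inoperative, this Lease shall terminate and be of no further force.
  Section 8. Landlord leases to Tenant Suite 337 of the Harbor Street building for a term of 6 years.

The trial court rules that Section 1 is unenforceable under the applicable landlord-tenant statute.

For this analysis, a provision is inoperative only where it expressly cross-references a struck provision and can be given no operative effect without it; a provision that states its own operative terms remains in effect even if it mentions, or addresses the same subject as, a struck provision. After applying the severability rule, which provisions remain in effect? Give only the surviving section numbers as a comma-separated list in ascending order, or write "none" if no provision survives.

Section 1 is struck. Section 2 merely fixes the non-assignment of Section 1; with Section 1 gone it has nothing to operate on and falls away. The only function of Section 5 is the acknowledgement condition for Section 1, so it cannot stand once Section 1 is removed. Section 6 operates only by reference to Section 5, so it falls with Section 5. Section 7 makes Section 8 an essential term, but Section 8 is unaffected, so the severability proviso in Section 7 preserves the remaining provisions. The provisions still in force are Section 3, Section 4, Section 7, and Section 8.

3, 4, 7, 8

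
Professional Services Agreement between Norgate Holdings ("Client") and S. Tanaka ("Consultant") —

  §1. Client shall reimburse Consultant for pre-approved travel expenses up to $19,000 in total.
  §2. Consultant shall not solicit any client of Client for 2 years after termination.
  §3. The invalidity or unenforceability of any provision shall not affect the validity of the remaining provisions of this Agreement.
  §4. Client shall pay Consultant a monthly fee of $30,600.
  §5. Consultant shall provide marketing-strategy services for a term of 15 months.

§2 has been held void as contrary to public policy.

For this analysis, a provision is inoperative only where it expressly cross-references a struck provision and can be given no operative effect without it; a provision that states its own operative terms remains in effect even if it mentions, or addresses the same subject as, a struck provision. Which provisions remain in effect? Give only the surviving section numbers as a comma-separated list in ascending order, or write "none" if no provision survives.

1, 3, 4, 5

§2 is struck. Nothing else in the Agreement is defined by reference to §2. Under the severability clause in §3, the remaining provisions continue in force. That leaves §1, §3, §4, and §5 in effect.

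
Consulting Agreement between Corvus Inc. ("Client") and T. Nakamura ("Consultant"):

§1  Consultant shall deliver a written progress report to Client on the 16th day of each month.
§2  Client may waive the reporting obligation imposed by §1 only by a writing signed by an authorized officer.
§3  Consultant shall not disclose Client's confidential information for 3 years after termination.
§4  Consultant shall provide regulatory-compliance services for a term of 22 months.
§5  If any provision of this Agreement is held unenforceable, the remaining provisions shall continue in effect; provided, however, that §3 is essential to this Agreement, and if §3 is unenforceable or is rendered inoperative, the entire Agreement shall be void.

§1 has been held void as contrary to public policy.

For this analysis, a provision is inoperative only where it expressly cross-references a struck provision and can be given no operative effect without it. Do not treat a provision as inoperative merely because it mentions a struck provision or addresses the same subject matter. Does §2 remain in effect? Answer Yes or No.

§1 is struck. The only function of §2 is the waiver condition for §1, so it cannot stand once §1 is removed. §5 makes §3 an essential term, but §3 is unaffected, so the severability proviso in §5 preserves the remaining provisions. That leaves §3, §4, and §5 in effect. §2 is among the inoperative provisions, so the answer is no.

No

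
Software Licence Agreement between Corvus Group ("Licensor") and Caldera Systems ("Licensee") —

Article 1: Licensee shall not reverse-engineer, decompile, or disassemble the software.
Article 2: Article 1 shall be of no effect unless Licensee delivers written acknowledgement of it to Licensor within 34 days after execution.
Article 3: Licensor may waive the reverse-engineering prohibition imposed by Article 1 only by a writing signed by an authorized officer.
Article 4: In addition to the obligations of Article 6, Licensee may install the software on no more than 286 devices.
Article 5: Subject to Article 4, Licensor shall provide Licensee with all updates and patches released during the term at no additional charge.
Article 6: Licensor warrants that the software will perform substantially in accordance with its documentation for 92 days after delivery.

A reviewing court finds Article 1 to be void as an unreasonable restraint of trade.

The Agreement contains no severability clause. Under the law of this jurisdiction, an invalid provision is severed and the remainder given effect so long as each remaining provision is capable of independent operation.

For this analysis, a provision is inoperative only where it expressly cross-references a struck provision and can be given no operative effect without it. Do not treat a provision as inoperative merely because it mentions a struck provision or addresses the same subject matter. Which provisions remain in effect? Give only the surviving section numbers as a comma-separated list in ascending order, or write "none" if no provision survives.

Article 1 is struck. The only function of Article 2 is the acknowledgement condition for Article 1, so it cannot stand once Article 1 is removed. The only function of Article 3 is the waiver condition for Article 1, so it cannot stand once Article 1 is removed. With no severability clause, the stated default rule severs what cannot stand and enforces each remaining provision that can operate on its own. The provisions still in force are Article 4, Article 5, and Article 6.

4, 5, 6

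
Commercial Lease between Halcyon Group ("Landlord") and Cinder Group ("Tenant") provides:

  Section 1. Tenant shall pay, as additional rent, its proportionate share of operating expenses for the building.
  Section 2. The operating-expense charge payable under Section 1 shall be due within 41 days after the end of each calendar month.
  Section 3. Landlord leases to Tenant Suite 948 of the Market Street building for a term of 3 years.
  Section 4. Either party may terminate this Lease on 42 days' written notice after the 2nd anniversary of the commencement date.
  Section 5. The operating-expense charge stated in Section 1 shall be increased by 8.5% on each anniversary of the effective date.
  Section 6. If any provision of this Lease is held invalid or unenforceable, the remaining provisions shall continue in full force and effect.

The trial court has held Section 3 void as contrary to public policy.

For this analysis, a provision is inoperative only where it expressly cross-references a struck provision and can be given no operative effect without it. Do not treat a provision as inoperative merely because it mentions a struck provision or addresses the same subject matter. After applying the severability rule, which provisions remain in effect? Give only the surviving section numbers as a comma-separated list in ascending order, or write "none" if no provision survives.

Section 3 is struck. No other provision's operative terms depend on Section 3. Under the severability clause in Section 6, the remaining provisions continue in force. The provisions still in force are Section 1, Section 2, Section 4, Section 5, and Section 6.

1, 2, 4, 5, 6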